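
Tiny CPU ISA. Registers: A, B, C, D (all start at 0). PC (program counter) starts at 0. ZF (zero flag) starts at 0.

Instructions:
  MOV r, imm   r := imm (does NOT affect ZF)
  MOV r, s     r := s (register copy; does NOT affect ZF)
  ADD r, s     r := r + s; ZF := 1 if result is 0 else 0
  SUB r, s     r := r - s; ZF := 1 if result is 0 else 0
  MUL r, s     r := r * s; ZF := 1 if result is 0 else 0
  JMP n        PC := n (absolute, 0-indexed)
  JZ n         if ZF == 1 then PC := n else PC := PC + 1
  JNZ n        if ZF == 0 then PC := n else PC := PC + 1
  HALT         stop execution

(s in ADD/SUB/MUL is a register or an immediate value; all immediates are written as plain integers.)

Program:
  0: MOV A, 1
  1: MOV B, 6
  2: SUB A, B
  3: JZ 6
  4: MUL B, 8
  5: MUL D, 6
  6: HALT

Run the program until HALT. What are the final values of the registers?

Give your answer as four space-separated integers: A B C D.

Answer: -5 48 0 0

Derivation:
Step 1: PC=0 exec 'MOV A, 1'. After: A=1 B=0 C=0 D=0 ZF=0 PC=1
Step 2: PC=1 exec 'MOV B, 6'. After: A=1 B=6 C=0 D=0 ZF=0 PC=2
Step 3: PC=2 exec 'SUB A, B'. After: A=-5 B=6 C=0 D=0 ZF=0 PC=3
Step 4: PC=3 exec 'JZ 6'. After: A=-5 B=6 C=0 D=0 ZF=0 PC=4
Step 5: PC=4 exec 'MUL B, 8'. After: A=-5 B=48 C=0 D=0 ZF=0 PC=5
Step 6: PC=5 exec 'MUL D, 6'. After: A=-5 B=48 C=0 D=0 ZF=1 PC=6
Step 7: PC=6 exec 'HALT'. After: A=-5 B=48 C=0 D=0 ZF=1 PC=6 HALTED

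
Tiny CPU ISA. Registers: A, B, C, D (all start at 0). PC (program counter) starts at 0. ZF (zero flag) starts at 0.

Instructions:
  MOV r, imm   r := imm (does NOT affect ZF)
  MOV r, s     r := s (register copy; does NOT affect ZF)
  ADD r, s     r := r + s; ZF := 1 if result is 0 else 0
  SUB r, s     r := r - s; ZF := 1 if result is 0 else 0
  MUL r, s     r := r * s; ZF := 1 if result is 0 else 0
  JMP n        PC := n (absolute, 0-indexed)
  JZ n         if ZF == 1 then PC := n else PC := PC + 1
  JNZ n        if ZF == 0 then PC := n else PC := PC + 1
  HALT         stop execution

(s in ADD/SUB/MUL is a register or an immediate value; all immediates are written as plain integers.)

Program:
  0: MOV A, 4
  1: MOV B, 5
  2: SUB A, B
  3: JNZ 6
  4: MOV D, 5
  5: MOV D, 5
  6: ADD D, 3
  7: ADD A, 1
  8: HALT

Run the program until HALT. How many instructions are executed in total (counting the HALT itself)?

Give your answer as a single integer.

Answer: 7

Derivation:
Step 1: PC=0 exec 'MOV A, 4'. After: A=4 B=0 C=0 D=0 ZF=0 PC=1
Step 2: PC=1 exec 'MOV B, 5'. After: A=4 B=5 C=0 D=0 ZF=0 PC=2
Step 3: PC=2 exec 'SUB A, B'. After: A=-1 B=5 C=0 D=0 ZF=0 PC=3
Step 4: PC=3 exec 'JNZ 6'. After: A=-1 B=5 C=0 D=0 ZF=0 PC=6
Step 5: PC=6 exec 'ADD D, 3'. After: A=-1 B=5 C=0 D=3 ZF=0 PC=7
Step 6: PC=7 exec 'ADD A, 1'. After: A=0 B=5 C=0 D=3 ZF=1 PC=8
Step 7: PC=8 exec 'HALT'. After: A=0 B=5 C=0 D=3 ZF=1 PC=8 HALTED
Total instructions executed: 7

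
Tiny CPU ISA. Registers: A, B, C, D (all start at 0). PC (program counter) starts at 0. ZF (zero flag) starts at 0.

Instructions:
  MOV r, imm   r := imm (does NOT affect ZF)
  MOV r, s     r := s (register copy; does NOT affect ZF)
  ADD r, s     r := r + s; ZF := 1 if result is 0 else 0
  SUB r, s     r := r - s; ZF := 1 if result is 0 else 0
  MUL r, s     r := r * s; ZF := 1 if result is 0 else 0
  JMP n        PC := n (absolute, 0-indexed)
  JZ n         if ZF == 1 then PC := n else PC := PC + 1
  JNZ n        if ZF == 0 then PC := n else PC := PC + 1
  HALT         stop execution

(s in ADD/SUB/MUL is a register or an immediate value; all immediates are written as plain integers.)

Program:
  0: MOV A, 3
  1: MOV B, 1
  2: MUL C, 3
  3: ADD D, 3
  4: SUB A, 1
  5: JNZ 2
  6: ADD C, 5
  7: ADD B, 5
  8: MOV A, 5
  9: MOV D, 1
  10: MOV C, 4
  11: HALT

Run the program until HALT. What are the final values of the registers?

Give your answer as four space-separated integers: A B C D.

Step 1: PC=0 exec 'MOV A, 3'. After: A=3 B=0 C=0 D=0 ZF=0 PC=1
Step 2: PC=1 exec 'MOV B, 1'. After: A=3 B=1 C=0 D=0 ZF=0 PC=2
Step 3: PC=2 exec 'MUL C, 3'. After: A=3 B=1 C=0 D=0 ZF=1 PC=3
Step 4: PC=3 exec 'ADD D, 3'. After: A=3 B=1 C=0 D=3 ZF=0 PC=4
Step 5: PC=4 exec 'SUB A, 1'. After: A=2 B=1 C=0 D=3 ZF=0 PC=5
Step 6: PC=5 exec 'JNZ 2'. After: A=2 B=1 C=0 D=3 ZF=0 PC=2
Step 7: PC=2 exec 'MUL C, 3'. After: A=2 B=1 C=0 D=3 ZF=1 PC=3
Step 8: PC=3 exec 'ADD D, 3'. After: A=2 B=1 C=0 D=6 ZF=0 PC=4
Step 9: PC=4 exec 'SUB A, 1'. After: A=1 B=1 C=0 D=6 ZF=0 PC=5
Step 10: PC=5 exec 'JNZ 2'. After: A=1 B=1 C=0 D=6 ZF=0 PC=2
Step 11: PC=2 exec 'MUL C, 3'. After: A=1 B=1 C=0 D=6 ZF=1 PC=3
Step 12: PC=3 exec 'ADD D, 3'. After: A=1 B=1 C=0 D=9 ZF=0 PC=4
Step 13: PC=4 exec 'SUB A, 1'. After: A=0 B=1 C=0 D=9 ZF=1 PC=5
Step 14: PC=5 exec 'JNZ 2'. After: A=0 B=1 C=0 D=9 ZF=1 PC=6
Step 15: PC=6 exec 'ADD C, 5'. After: A=0 B=1 C=5 D=9 ZF=0 PC=7
Step 16: PC=7 exec 'ADD B, 5'. After: A=0 B=6 C=5 D=9 ZF=0 PC=8
Step 17: PC=8 exec 'MOV A, 5'. After: A=5 B=6 C=5 D=9 ZF=0 PC=9
Step 18: PC=9 exec 'MOV D, 1'. After: A=5 B=6 C=5 D=1 ZF=0 PC=10
Step 19: PC=10 exec 'MOV C, 4'. After: A=5 B=6 C=4 D=1 ZF=0 PC=11
Step 20: PC=11 exec 'HALT'. After: A=5 B=6 C=4 D=1 ZF=0 PC=11 HALTED

Answer: 5 6 4 1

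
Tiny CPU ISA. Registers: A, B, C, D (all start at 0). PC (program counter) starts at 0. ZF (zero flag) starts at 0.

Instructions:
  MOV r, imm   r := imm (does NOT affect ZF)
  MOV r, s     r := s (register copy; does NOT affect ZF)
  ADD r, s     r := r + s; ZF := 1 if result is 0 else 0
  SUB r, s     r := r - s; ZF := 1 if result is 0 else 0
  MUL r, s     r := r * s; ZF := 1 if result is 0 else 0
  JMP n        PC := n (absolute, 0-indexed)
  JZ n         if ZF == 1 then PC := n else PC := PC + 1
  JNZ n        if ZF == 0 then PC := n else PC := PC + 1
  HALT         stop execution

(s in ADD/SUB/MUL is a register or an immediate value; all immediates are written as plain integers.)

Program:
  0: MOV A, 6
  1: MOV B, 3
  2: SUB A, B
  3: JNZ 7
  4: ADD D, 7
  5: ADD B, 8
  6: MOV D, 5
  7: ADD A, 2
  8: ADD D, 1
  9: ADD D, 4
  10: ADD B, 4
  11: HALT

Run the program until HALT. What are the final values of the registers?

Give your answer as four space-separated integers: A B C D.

Answer: 5 7 0 5

Derivation:
Step 1: PC=0 exec 'MOV A, 6'. After: A=6 B=0 C=0 D=0 ZF=0 PC=1
Step 2: PC=1 exec 'MOV B, 3'. After: A=6 B=3 C=0 D=0 ZF=0 PC=2
Step 3: PC=2 exec 'SUB A, B'. After: A=3 B=3 C=0 D=0 ZF=0 PC=3
Step 4: PC=3 exec 'JNZ 7'. After: A=3 B=3 C=0 D=0 ZF=0 PC=7
Step 5: PC=7 exec 'ADD A, 2'. After: A=5 B=3 C=0 D=0 ZF=0 PC=8
Step 6: PC=8 exec 'ADD D, 1'. After: A=5 B=3 C=0 D=1 ZF=0 PC=9
Step 7: PC=9 exec 'ADD D, 4'. After: A=5 B=3 C=0 D=5 ZF=0 PC=10
Step 8: PC=10 exec 'ADD B, 4'. After: A=5 B=7 C=0 D=5 ZF=0 PC=11
Step 9: PC=11 exec 'HALT'. After: A=5 B=7 C=0 D=5 ZF=0 PC=11 HALTED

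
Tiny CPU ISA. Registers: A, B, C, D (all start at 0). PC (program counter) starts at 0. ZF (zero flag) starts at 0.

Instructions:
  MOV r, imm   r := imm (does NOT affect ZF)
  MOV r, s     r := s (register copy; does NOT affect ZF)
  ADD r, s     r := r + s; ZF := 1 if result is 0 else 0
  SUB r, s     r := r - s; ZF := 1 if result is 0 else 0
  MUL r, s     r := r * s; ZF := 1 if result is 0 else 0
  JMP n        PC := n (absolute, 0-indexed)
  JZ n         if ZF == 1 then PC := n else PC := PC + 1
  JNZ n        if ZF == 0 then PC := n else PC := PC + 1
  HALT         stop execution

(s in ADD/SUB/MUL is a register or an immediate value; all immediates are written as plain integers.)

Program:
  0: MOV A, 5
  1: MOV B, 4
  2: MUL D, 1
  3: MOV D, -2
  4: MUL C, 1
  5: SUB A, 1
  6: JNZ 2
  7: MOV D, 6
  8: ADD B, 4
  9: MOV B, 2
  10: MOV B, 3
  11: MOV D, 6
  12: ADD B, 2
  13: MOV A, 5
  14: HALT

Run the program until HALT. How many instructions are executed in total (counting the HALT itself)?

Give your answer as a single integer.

Step 1: PC=0 exec 'MOV A, 5'. After: A=5 B=0 C=0 D=0 ZF=0 PC=1
Step 2: PC=1 exec 'MOV B, 4'. After: A=5 B=4 C=0 D=0 ZF=0 PC=2
Step 3: PC=2 exec 'MUL D, 1'. After: A=5 B=4 C=0 D=0 ZF=1 PC=3
Step 4: PC=3 exec 'MOV D, -2'. After: A=5 B=4 C=0 D=-2 ZF=1 PC=4
Step 5: PC=4 exec 'MUL C, 1'. After: A=5 B=4 C=0 D=-2 ZF=1 PC=5
Step 6: PC=5 exec 'SUB A, 1'. After: A=4 B=4 C=0 D=-2 ZF=0 PC=6
Step 7: PC=6 exec 'JNZ 2'. After: A=4 B=4 C=0 D=-2 ZF=0 PC=2
Step 8: PC=2 exec 'MUL D, 1'. After: A=4 B=4 C=0 D=-2 ZF=0 PC=3
Step 9: PC=3 exec 'MOV D, -2'. After: A=4 B=4 C=0 D=-2 ZF=0 PC=4
Step 10: PC=4 exec 'MUL C, 1'. After: A=4 B=4 C=0 D=-2 ZF=1 PC=5
Step 11: PC=5 exec 'SUB A, 1'. After: A=3 B=4 C=0 D=-2 ZF=0 PC=6
Step 12: PC=6 exec 'JNZ 2'. After: A=3 B=4 C=0 D=-2 ZF=0 PC=2
Step 13: PC=2 exec 'MUL D, 1'. After: A=3 B=4 C=0 D=-2 ZF=0 PC=3
Step 14: PC=3 exec 'MOV D, -2'. After: A=3 B=4 C=0 D=-2 ZF=0 PC=4
Step 15: PC=4 exec 'MUL C, 1'. After: A=3 B=4 C=0 D=-2 ZF=1 PC=5
Step 16: PC=5 exec 'SUB A, 1'. After: A=2 B=4 C=0 D=-2 ZF=0 PC=6
Step 17: PC=6 exec 'JNZ 2'. After: A=2 B=4 C=0 D=-2 ZF=0 PC=2
Step 18: PC=2 exec 'MUL D, 1'. After: A=2 B=4 C=0 D=-2 ZF=0 PC=3
Step 19: PC=3 exec 'MOV D, -2'. After: A=2 B=4 C=0 D=-2 ZF=0 PC=4
Step 20: PC=4 exec 'MUL C, 1'. After: A=2 B=4 C=0 D=-2 ZF=1 PC=5
Step 21: PC=5 exec 'SUB A, 1'. After: A=1 B=4 C=0 D=-2 ZF=0 PC=6
Step 22: PC=6 exec 'JNZ 2'. After: A=1 B=4 C=0 D=-2 ZF=0 PC=2
Step 23: PC=2 exec 'MUL D, 1'. After: A=1 B=4 C=0 D=-2 ZF=0 PC=3
Step 24: PC=3 exec 'MOV D, -2'. After: A=1 B=4 C=0 D=-2 ZF=0 PC=4
Step 25: PC=4 exec 'MUL C, 1'. After: A=1 B=4 C=0 D=-2 ZF=1 PC=5
Step 26: PC=5 exec 'SUB A, 1'. After: A=0 B=4 C=0 D=-2 ZF=1 PC=6
Step 27: PC=6 exec 'JNZ 2'. After: A=0 B=4 C=0 D=-2 ZF=1 PC=7
Step 28: PC=7 exec 'MOV D, 6'. After: A=0 B=4 C=0 D=6 ZF=1 PC=8
Step 29: PC=8 exec 'ADD B, 4'. After: A=0 B=8 C=0 D=6 ZF=0 PC=9
Step 30: PC=9 exec 'MOV B, 2'. After: A=0 B=2 C=0 D=6 ZF=0 PC=10
Step 31: PC=10 exec 'MOV B, 3'. After: A=0 B=3 C=0 D=6 ZF=0 PC=11
Step 32: PC=11 exec 'MOV D, 6'. After: A=0 B=3 C=0 D=6 ZF=0 PC=12
Step 33: PC=12 exec 'ADD B, 2'. After: A=0 B=5 C=0 D=6 ZF=0 PC=13
Step 34: PC=13 exec 'MOV A, 5'. After: A=5 B=5 C=0 D=6 ZF=0 PC=14
Step 35: PC=14 exec 'HALT'. After: A=5 B=5 C=0 D=6 ZF=0 PC=14 HALTED
Total instructions executed: 35

Answer: 35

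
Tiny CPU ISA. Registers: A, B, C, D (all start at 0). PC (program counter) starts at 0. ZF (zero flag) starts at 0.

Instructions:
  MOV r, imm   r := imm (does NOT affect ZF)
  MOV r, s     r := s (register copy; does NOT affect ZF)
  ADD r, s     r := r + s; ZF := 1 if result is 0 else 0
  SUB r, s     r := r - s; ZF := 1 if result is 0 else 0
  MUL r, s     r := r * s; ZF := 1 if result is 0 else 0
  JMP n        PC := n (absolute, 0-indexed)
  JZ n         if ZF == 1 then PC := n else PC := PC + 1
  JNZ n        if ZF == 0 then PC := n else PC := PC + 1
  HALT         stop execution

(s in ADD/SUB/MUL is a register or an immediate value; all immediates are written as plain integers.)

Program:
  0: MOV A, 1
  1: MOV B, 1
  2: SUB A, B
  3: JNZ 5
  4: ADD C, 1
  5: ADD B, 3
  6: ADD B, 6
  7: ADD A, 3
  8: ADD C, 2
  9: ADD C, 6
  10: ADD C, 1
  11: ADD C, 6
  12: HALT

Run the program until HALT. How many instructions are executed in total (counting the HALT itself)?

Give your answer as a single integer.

Step 1: PC=0 exec 'MOV A, 1'. After: A=1 B=0 C=0 D=0 ZF=0 PC=1
Step 2: PC=1 exec 'MOV B, 1'. After: A=1 B=1 C=0 D=0 ZF=0 PC=2
Step 3: PC=2 exec 'SUB A, B'. After: A=0 B=1 C=0 D=0 ZF=1 PC=3
Step 4: PC=3 exec 'JNZ 5'. After: A=0 B=1 C=0 D=0 ZF=1 PC=4
Step 5: PC=4 exec 'ADD C, 1'. After: A=0 B=1 C=1 D=0 ZF=0 PC=5
Step 6: PC=5 exec 'ADD B, 3'. After: A=0 B=4 C=1 D=0 ZF=0 PC=6
Step 7: PC=6 exec 'ADD B, 6'. After: A=0 B=10 C=1 D=0 ZF=0 PC=7
Step 8: PC=7 exec 'ADD A, 3'. After: A=3 B=10 C=1 D=0 ZF=0 PC=8
Step 9: PC=8 exec 'ADD C, 2'. After: A=3 B=10 C=3 D=0 ZF=0 PC=9
Step 10: PC=9 exec 'ADD C, 6'. After: A=3 B=10 C=9 D=0 ZF=0 PC=10
Step 11: PC=10 exec 'ADD C, 1'. After: A=3 B=10 C=10 D=0 ZF=0 PC=11
Step 12: PC=11 exec 'ADD C, 6'. After: A=3 B=10 C=16 D=0 ZF=0 PC=12
Step 13: PC=12 exec 'HALT'. After: A=3 B=10 C=16 D=0 ZF=0 PC=12 HALTED
Total instructions executed: 13

Answer: 13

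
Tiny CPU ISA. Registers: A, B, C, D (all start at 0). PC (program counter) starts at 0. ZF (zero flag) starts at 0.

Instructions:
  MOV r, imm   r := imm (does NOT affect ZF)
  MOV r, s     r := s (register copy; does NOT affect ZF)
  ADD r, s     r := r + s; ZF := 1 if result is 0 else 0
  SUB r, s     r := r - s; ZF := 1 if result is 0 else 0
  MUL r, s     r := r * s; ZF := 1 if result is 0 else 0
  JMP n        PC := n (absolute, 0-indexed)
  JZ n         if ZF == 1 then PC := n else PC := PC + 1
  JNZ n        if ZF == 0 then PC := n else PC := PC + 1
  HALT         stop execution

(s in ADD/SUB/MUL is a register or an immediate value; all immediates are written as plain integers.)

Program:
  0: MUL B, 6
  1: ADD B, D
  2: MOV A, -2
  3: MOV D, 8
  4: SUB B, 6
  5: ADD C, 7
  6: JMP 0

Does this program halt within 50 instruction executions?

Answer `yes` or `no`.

Answer: no

Derivation:
Step 1: PC=0 exec 'MUL B, 6'. After: A=0 B=0 C=0 D=0 ZF=1 PC=1
Step 2: PC=1 exec 'ADD B, D'. After: A=0 B=0 C=0 D=0 ZF=1 PC=2
Step 3: PC=2 exec 'MOV A, -2'. After: A=-2 B=0 C=0 D=0 ZF=1 PC=3
Step 4: PC=3 exec 'MOV D, 8'. After: A=-2 B=0 C=0 D=8 ZF=1 PC=4
Step 5: PC=4 exec 'SUB B, 6'. After: A=-2 B=-6 C=0 D=8 ZF=0 PC=5
Step 6: PC=5 exec 'ADD C, 7'. After: A=-2 B=-6 C=7 D=8 ZF=0 PC=6
Step 7: PC=6 exec 'JMP 0'. After: A=-2 B=-6 C=7 D=8 ZF=0 PC=0
Step 8: PC=0 exec 'MUL B, 6'. After: A=-2 B=-36 C=7 D=8 ZF=0 PC=1
Step 9: PC=1 exec 'ADD B, D'. After: A=-2 B=-28 C=7 D=8 ZF=0 PC=2
Step 10: PC=2 exec 'MOV A, -2'. After: A=-2 B=-28 C=7 D=8 ZF=0 PC=3
Step 11: PC=3 exec 'MOV D, 8'. After: A=-2 B=-28 C=7 D=8 ZF=0 PC=4
Step 12: PC=4 exec 'SUB B, 6'. After: A=-2 B=-34 C=7 D=8 ZF=0 PC=5
Step 13: PC=5 exec 'ADD C, 7'. After: A=-2 B=-34 C=14 D=8 ZF=0 PC=6
Step 14: PC=6 exec 'JMP 0'. After: A=-2 B=-34 C=14 D=8 ZF=0 PC=0
Step 15: PC=0 exec 'MUL B, 6'. After: A=-2 B=-204 C=14 D=8 ZF=0 PC=1
After 50 steps: not halted. PC revisits the same instructions with no path to HALT; will never halt.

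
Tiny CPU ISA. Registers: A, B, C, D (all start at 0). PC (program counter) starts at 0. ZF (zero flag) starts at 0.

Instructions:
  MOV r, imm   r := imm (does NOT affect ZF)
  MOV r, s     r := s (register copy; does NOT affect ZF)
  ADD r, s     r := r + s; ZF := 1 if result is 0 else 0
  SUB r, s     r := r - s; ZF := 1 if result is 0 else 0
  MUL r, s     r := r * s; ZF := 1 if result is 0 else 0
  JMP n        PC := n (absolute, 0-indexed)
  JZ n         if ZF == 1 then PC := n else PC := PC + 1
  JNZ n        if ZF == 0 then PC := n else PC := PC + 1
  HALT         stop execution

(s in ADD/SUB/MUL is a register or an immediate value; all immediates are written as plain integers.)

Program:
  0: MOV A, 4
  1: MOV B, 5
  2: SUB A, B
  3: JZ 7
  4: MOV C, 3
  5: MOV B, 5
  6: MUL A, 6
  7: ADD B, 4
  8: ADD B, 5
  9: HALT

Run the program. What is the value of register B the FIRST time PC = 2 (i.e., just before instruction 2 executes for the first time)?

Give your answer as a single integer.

Step 1: PC=0 exec 'MOV A, 4'. After: A=4 B=0 C=0 D=0 ZF=0 PC=1
Step 2: PC=1 exec 'MOV B, 5'. After: A=4 B=5 C=0 D=0 ZF=0 PC=2
First time PC=2: B=5

5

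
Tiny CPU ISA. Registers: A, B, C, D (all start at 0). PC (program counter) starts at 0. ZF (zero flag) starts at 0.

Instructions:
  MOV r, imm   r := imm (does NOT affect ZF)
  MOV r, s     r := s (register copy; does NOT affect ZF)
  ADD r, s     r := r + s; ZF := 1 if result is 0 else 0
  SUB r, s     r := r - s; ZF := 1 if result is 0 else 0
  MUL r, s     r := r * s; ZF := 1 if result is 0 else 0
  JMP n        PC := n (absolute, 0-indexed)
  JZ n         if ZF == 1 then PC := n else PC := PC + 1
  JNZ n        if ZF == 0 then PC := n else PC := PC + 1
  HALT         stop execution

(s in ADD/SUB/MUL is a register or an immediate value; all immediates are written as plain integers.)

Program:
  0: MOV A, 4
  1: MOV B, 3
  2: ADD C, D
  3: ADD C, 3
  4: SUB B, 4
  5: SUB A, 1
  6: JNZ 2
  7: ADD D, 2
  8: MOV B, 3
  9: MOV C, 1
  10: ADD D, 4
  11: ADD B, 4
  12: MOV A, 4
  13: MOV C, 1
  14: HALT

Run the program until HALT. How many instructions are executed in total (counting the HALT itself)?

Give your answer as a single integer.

Answer: 30

Derivation:
Step 1: PC=0 exec 'MOV A, 4'. After: A=4 B=0 C=0 D=0 ZF=0 PC=1
Step 2: PC=1 exec 'MOV B, 3'. After: A=4 B=3 C=0 D=0 ZF=0 PC=2
Step 3: PC=2 exec 'ADD C, D'. After: A=4 B=3 C=0 D=0 ZF=1 PC=3
Step 4: PC=3 exec 'ADD C, 3'. After: A=4 B=3 C=3 D=0 ZF=0 PC=4
Step 5: PC=4 exec 'SUB B, 4'. After: A=4 B=-1 C=3 D=0 ZF=0 PC=5
Step 6: PC=5 exec 'SUB A, 1'. After: A=3 B=-1 C=3 D=0 ZF=0 PC=6
Step 7: PC=6 exec 'JNZ 2'. After: A=3 B=-1 C=3 D=0 ZF=0 PC=2
Step 8: PC=2 exec 'ADD C, D'. After: A=3 B=-1 C=3 D=0 ZF=0 PC=3
Step 9: PC=3 exec 'ADD C, 3'. After: A=3 B=-1 C=6 D=0 ZF=0 PC=4
Step 10: PC=4 exec 'SUB B, 4'. After: A=3 B=-5 C=6 D=0 ZF=0 PC=5
Step 11: PC=5 exec 'SUB A, 1'. After: A=2 B=-5 C=6 D=0 ZF=0 PC=6
Step 12: PC=6 exec 'JNZ 2'. After: A=2 B=-5 C=6 D=0 ZF=0 PC=2
Step 13: PC=2 exec 'ADD C, D'. After: A=2 B=-5 C=6 D=0 ZF=0 PC=3
Step 14: PC=3 exec 'ADD C, 3'. After: A=2 B=-5 C=9 D=0 ZF=0 PC=4
Step 15: PC=4 exec 'SUB B, 4'. After: A=2 B=-9 C=9 D=0 ZF=0 PC=5
Step 16: PC=5 exec 'SUB A, 1'. After: A=1 B=-9 C=9 D=0 ZF=0 PC=6
Step 17: PC=6 exec 'JNZ 2'. After: A=1 B=-9 C=9 D=0 ZF=0 PC=2
Step 18: PC=2 exec 'ADD C, D'. After: A=1 B=-9 C=9 D=0 ZF=0 PC=3
Step 19: PC=3 exec 'ADD C, 3'. After: A=1 B=-9 C=12 D=0 ZF=0 PC=4
Step 20: PC=4 exec 'SUB B, 4'. After: A=1 B=-13 C=12 D=0 ZF=0 PC=5
Step 21: PC=5 exec 'SUB A, 1'. After: A=0 B=-13 C=12 D=0 ZF=1 PC=6
Step 22: PC=6 exec 'JNZ 2'. After: A=0 B=-13 C=12 D=0 ZF=1 PC=7
Step 23: PC=7 exec 'ADD D, 2'. After: A=0 B=-13 C=12 D=2 ZF=0 PC=8
Step 24: PC=8 exec 'MOV B, 3'. After: A=0 B=3 C=12 D=2 ZF=0 PC=9
Step 25: PC=9 exec 'MOV C, 1'. After: A=0 B=3 C=1 D=2 ZF=0 PC=10
Step 26: PC=10 exec 'ADD D, 4'. After: A=0 B=3 C=1 D=6 ZF=0 PC=11
Step 27: PC=11 exec 'ADD B, 4'. After: A=0 B=7 C=1 D=6 ZF=0 PC=12
Step 28: PC=12 exec 'MOV A, 4'. After: A=4 B=7 C=1 D=6 ZF=0 PC=13
Step 29: PC=13 exec 'MOV C, 1'. After: A=4 B=7 C=1 D=6 ZF=0 PC=14
Step 30: PC=14 exec 'HALT'. After: A=4 B=7 C=1 D=6 ZF=0 PC=14 HALTED
Total instructions executed: 30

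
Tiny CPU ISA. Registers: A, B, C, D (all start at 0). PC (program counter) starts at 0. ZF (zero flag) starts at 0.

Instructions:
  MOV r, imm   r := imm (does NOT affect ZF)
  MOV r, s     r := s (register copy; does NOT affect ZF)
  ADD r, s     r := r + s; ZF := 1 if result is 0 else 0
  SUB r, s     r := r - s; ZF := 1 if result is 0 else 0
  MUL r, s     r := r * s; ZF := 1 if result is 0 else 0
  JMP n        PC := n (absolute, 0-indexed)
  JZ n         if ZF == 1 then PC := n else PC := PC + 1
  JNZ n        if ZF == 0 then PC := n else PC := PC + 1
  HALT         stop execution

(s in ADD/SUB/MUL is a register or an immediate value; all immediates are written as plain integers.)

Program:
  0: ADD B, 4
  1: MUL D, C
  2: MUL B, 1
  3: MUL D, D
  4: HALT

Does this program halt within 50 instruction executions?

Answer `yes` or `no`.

Answer: yes

Derivation:
Step 1: PC=0 exec 'ADD B, 4'. After: A=0 B=4 C=0 D=0 ZF=0 PC=1
Step 2: PC=1 exec 'MUL D, C'. After: A=0 B=4 C=0 D=0 ZF=1 PC=2
Step 3: PC=2 exec 'MUL B, 1'. After: A=0 B=4 C=0 D=0 ZF=0 PC=3
Step 4: PC=3 exec 'MUL D, D'. After: A=0 B=4 C=0 D=0 ZF=1 PC=4
Step 5: PC=4 exec 'HALT'. After: A=0 B=4 C=0 D=0 ZF=1 PC=4 HALTED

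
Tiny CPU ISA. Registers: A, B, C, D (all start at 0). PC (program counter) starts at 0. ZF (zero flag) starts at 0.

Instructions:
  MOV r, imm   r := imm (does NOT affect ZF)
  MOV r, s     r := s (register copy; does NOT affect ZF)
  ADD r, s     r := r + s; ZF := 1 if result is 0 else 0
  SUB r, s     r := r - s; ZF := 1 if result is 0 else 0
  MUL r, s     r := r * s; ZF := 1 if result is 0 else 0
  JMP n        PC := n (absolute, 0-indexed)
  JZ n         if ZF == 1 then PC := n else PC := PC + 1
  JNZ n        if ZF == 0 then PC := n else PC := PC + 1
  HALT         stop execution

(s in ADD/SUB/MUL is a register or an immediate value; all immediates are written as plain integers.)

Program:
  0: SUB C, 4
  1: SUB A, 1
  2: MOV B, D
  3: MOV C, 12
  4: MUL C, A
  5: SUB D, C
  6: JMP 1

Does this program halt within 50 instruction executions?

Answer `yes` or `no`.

Step 1: PC=0 exec 'SUB C, 4'. After: A=0 B=0 C=-4 D=0 ZF=0 PC=1
Step 2: PC=1 exec 'SUB A, 1'. After: A=-1 B=0 C=-4 D=0 ZF=0 PC=2
Step 3: PC=2 exec 'MOV B, D'. After: A=-1 B=0 C=-4 D=0 ZF=0 PC=3
Step 4: PC=3 exec 'MOV C, 12'. After: A=-1 B=0 C=12 D=0 ZF=0 PC=4
Step 5: PC=4 exec 'MUL C, A'. After: A=-1 B=0 C=-12 D=0 ZF=0 PC=5
Step 6: PC=5 exec 'SUB D, C'. After: A=-1 B=0 C=-12 D=12 ZF=0 PC=6
Step 7: PC=6 exec 'JMP 1'. After: A=-1 B=0 C=-12 D=12 ZF=0 PC=1
Step 8: PC=1 exec 'SUB A, 1'. After: A=-2 B=0 C=-12 D=12 ZF=0 PC=2
Step 9: PC=2 exec 'MOV B, D'. After: A=-2 B=12 C=-12 D=12 ZF=0 PC=3
Step 10: PC=3 exec 'MOV C, 12'. After: A=-2 B=12 C=12 D=12 ZF=0 PC=4
Step 11: PC=4 exec 'MUL C, A'. After: A=-2 B=12 C=-24 D=12 ZF=0 PC=5
Step 12: PC=5 exec 'SUB D, C'. After: A=-2 B=12 C=-24 D=36 ZF=0 PC=6
Step 13: PC=6 exec 'JMP 1'. After: A=-2 B=12 C=-24 D=36 ZF=0 PC=1
Step 14: PC=1 exec 'SUB A, 1'. After: A=-3 B=12 C=-24 D=36 ZF=0 PC=2
Step 15: PC=2 exec 'MOV B, D'. After: A=-3 B=36 C=-24 D=36 ZF=0 PC=3
After 50 steps: not halted. PC revisits the same instructions with no path to HALT; will never halt.

Answer: no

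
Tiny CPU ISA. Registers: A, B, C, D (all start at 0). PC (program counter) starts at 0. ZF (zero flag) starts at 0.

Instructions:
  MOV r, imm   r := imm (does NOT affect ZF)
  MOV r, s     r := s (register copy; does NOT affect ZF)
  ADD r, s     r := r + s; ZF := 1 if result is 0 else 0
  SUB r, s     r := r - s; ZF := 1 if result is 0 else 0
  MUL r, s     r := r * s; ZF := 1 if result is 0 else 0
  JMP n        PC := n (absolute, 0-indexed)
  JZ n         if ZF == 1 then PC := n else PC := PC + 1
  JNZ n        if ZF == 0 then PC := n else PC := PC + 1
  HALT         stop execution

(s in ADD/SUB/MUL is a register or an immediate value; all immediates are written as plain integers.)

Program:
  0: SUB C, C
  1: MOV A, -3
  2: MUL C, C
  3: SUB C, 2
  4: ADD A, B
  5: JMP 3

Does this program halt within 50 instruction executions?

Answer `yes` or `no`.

Answer: no

Derivation:
Step 1: PC=0 exec 'SUB C, C'. After: A=0 B=0 C=0 D=0 ZF=1 PC=1
Step 2: PC=1 exec 'MOV A, -3'. After: A=-3 B=0 C=0 D=0 ZF=1 PC=2
Step 3: PC=2 exec 'MUL C, C'. After: A=-3 B=0 C=0 D=0 ZF=1 PC=3
Step 4: PC=3 exec 'SUB C, 2'. After: A=-3 B=0 C=-2 D=0 ZF=0 PC=4
Step 5: PC=4 exec 'ADD A, B'. After: A=-3 B=0 C=-2 D=0 ZF=0 PC=5
Step 6: PC=5 exec 'JMP 3'. After: A=-3 B=0 C=-2 D=0 ZF=0 PC=3
Step 7: PC=3 exec 'SUB C, 2'. After: A=-3 B=0 C=-4 D=0 ZF=0 PC=4
Step 8: PC=4 exec 'ADD A, B'. After: A=-3 B=0 C=-4 D=0 ZF=0 PC=5
Step 9: PC=5 exec 'JMP 3'. After: A=-3 B=0 C=-4 D=0 ZF=0 PC=3
Step 10: PC=3 exec 'SUB C, 2'. After: A=-3 B=0 C=-6 D=0 ZF=0 PC=4
Step 11: PC=4 exec 'ADD A, B'. After: A=-3 B=0 C=-6 D=0 ZF=0 PC=5
Step 12: PC=5 exec 'JMP 3'. After: A=-3 B=0 C=-6 D=0 ZF=0 PC=3
Step 13: PC=3 exec 'SUB C, 2'. After: A=-3 B=0 C=-8 D=0 ZF=0 PC=4
Step 14: PC=4 exec 'ADD A, B'. After: A=-3 B=0 C=-8 D=0 ZF=0 PC=5
Step 15: PC=5 exec 'JMP 3'. After: A=-3 B=0 C=-8 D=0 ZF=0 PC=3
After 50 steps: not halted. PC revisits the same instructions with no path to HALT; will never halt.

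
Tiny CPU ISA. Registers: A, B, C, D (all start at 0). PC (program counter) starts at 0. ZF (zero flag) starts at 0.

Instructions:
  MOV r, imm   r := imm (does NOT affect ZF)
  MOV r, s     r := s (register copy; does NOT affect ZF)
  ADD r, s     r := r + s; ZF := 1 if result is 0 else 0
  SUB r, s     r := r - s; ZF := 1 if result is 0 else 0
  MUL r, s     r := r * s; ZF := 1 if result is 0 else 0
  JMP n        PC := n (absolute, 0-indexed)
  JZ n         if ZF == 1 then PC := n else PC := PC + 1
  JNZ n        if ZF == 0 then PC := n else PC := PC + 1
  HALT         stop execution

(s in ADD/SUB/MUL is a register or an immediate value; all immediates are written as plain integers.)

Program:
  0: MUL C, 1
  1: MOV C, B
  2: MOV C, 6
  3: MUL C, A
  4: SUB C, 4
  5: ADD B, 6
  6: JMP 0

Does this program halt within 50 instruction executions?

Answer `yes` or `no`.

Step 1: PC=0 exec 'MUL C, 1'. After: A=0 B=0 C=0 D=0 ZF=1 PC=1
Step 2: PC=1 exec 'MOV C, B'. After: A=0 B=0 C=0 D=0 ZF=1 PC=2
Step 3: PC=2 exec 'MOV C, 6'. After: A=0 B=0 C=6 D=0 ZF=1 PC=3
Step 4: PC=3 exec 'MUL C, A'. After: A=0 B=0 C=0 D=0 ZF=1 PC=4
Step 5: PC=4 exec 'SUB C, 4'. After: A=0 B=0 C=-4 D=0 ZF=0 PC=5
Step 6: PC=5 exec 'ADD B, 6'. After: A=0 B=6 C=-4 D=0 ZF=0 PC=6
Step 7: PC=6 exec 'JMP 0'. After: A=0 B=6 C=-4 D=0 ZF=0 PC=0
Step 8: PC=0 exec 'MUL C, 1'. After: A=0 B=6 C=-4 D=0 ZF=0 PC=1
Step 9: PC=1 exec 'MOV C, B'. After: A=0 B=6 C=6 D=0 ZF=0 PC=2
Step 10: PC=2 exec 'MOV C, 6'. After: A=0 B=6 C=6 D=0 ZF=0 PC=3
Step 11: PC=3 exec 'MUL C, A'. After: A=0 B=6 C=0 D=0 ZF=1 PC=4
Step 12: PC=4 exec 'SUB C, 4'. After: A=0 B=6 C=-4 D=0 ZF=0 PC=5
Step 13: PC=5 exec 'ADD B, 6'. After: A=0 B=12 C=-4 D=0 ZF=0 PC=6
Step 14: PC=6 exec 'JMP 0'. After: A=0 B=12 C=-4 D=0 ZF=0 PC=0
Step 15: PC=0 exec 'MUL C, 1'. After: A=0 B=12 C=-4 D=0 ZF=0 PC=1
After 50 steps: not halted. PC revisits the same instructions with no path to HALT; will never halt.

Answer: no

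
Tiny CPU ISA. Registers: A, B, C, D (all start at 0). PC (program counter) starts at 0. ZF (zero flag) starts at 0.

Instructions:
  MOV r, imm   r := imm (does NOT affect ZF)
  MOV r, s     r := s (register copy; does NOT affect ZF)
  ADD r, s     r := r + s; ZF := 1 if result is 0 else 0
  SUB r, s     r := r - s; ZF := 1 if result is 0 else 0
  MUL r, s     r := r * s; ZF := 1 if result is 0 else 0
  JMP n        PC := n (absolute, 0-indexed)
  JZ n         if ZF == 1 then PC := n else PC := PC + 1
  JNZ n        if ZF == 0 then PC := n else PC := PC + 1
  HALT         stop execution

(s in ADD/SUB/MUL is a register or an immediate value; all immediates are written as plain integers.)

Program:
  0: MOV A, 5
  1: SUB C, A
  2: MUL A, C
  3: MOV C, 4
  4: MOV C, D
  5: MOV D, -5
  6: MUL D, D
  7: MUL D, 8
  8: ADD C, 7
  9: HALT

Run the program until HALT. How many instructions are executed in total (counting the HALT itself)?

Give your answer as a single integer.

Step 1: PC=0 exec 'MOV A, 5'. After: A=5 B=0 C=0 D=0 ZF=0 PC=1
Step 2: PC=1 exec 'SUB C, A'. After: A=5 B=0 C=-5 D=0 ZF=0 PC=2
Step 3: PC=2 exec 'MUL A, C'. After: A=-25 B=0 C=-5 D=0 ZF=0 PC=3
Step 4: PC=3 exec 'MOV C, 4'. After: A=-25 B=0 C=4 D=0 ZF=0 PC=4
Step 5: PC=4 exec 'MOV C, D'. After: A=-25 B=0 C=0 D=0 ZF=0 PC=5
Step 6: PC=5 exec 'MOV D, -5'. After: A=-25 B=0 C=0 D=-5 ZF=0 PC=6
Step 7: PC=6 exec 'MUL D, D'. After: A=-25 B=0 C=0 D=25 ZF=0 PC=7
Step 8: PC=7 exec 'MUL D, 8'. After: A=-25 B=0 C=0 D=200 ZF=0 PC=8
Step 9: PC=8 exec 'ADD C, 7'. After: A=-25 B=0 C=7 D=200 ZF=0 PC=9
Step 10: PC=9 exec 'HALT'. After: A=-25 B=0 C=7 D=200 ZF=0 PC=9 HALTED
Total instructions executed: 10

Answer: 10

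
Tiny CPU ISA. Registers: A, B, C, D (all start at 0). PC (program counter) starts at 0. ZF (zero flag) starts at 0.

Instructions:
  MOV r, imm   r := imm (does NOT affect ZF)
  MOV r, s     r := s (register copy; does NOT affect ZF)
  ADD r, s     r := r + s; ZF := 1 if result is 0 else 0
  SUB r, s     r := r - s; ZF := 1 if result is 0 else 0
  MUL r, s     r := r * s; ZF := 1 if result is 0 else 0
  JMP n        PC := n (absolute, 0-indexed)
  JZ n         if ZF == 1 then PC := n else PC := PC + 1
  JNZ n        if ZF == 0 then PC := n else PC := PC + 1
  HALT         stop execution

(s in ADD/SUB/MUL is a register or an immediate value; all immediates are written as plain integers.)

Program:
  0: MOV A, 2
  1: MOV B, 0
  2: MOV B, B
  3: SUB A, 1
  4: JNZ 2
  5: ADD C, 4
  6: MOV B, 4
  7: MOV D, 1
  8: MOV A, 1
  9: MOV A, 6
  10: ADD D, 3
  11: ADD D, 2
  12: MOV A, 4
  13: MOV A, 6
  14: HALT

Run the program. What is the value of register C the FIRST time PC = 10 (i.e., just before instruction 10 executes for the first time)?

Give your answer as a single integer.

Step 1: PC=0 exec 'MOV A, 2'. After: A=2 B=0 C=0 D=0 ZF=0 PC=1
Step 2: PC=1 exec 'MOV B, 0'. After: A=2 B=0 C=0 D=0 ZF=0 PC=2
Step 3: PC=2 exec 'MOV B, B'. After: A=2 B=0 C=0 D=0 ZF=0 PC=3
Step 4: PC=3 exec 'SUB A, 1'. After: A=1 B=0 C=0 D=0 ZF=0 PC=4
Step 5: PC=4 exec 'JNZ 2'. After: A=1 B=0 C=0 D=0 ZF=0 PC=2
Step 6: PC=2 exec 'MOV B, B'. After: A=1 B=0 C=0 D=0 ZF=0 PC=3
Step 7: PC=3 exec 'SUB A, 1'. After: A=0 B=0 C=0 D=0 ZF=1 PC=4
Step 8: PC=4 exec 'JNZ 2'. After: A=0 B=0 C=0 D=0 ZF=1 PC=5
Step 9: PC=5 exec 'ADD C, 4'. After: A=0 B=0 C=4 D=0 ZF=0 PC=6
Step 10: PC=6 exec 'MOV B, 4'. After: A=0 B=4 C=4 D=0 ZF=0 PC=7
Step 11: PC=7 exec 'MOV D, 1'. After: A=0 B=4 C=4 D=1 ZF=0 PC=8
Step 12: PC=8 exec 'MOV A, 1'. After: A=1 B=4 C=4 D=1 ZF=0 PC=9
Step 13: PC=9 exec 'MOV A, 6'. After: A=6 B=4 C=4 D=1 ZF=0 PC=10
First time PC=10: C=4

4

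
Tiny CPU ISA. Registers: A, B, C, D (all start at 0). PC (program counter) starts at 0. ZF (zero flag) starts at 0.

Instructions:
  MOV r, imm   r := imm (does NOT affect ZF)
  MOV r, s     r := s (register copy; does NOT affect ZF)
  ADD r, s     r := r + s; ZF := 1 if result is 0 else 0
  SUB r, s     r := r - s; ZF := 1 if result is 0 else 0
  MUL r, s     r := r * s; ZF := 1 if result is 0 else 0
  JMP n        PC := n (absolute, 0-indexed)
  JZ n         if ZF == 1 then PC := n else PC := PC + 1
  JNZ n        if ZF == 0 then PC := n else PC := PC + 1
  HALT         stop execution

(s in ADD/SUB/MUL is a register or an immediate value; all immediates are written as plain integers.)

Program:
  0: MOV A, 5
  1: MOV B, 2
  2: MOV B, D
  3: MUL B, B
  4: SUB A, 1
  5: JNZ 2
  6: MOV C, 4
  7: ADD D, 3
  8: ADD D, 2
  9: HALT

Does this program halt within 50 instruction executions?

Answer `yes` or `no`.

Answer: yes

Derivation:
Step 1: PC=0 exec 'MOV A, 5'. After: A=5 B=0 C=0 D=0 ZF=0 PC=1
Step 2: PC=1 exec 'MOV B, 2'. After: A=5 B=2 C=0 D=0 ZF=0 PC=2
Step 3: PC=2 exec 'MOV B, D'. After: A=5 B=0 C=0 D=0 ZF=0 PC=3
Step 4: PC=3 exec 'MUL B, B'. After: A=5 B=0 C=0 D=0 ZF=1 PC=4
Step 5: PC=4 exec 'SUB A, 1'. After: A=4 B=0 C=0 D=0 ZF=0 PC=5
Step 6: PC=5 exec 'JNZ 2'. After: A=4 B=0 C=0 D=0 ZF=0 PC=2
Step 7: PC=2 exec 'MOV B, D'. After: A=4 B=0 C=0 D=0 ZF=0 PC=3
Step 8: PC=3 exec 'MUL B, B'. After: A=4 B=0 C=0 D=0 ZF=1 PC=4
Step 9: PC=4 exec 'SUB A, 1'. After: A=3 B=0 C=0 D=0 ZF=0 PC=5
Step 10: PC=5 exec 'JNZ 2'. After: A=3 B=0 C=0 D=0 ZF=0 PC=2
Step 11: PC=2 exec 'MOV B, D'. After: A=3 B=0 C=0 D=0 ZF=0 PC=3
Step 12: PC=3 exec 'MUL B, B'. After: A=3 B=0 C=0 D=0 ZF=1 PC=4
Step 13: PC=4 exec 'SUB A, 1'. After: A=2 B=0 C=0 D=0 ZF=0 PC=5
Step 14: PC=5 exec 'JNZ 2'. After: A=2 B=0 C=0 D=0 ZF=0 PC=2
Step 15: PC=2 exec 'MOV B, D'. After: A=2 B=0 C=0 D=0 ZF=0 PC=3
Step 16: PC=3 exec 'MUL B, B'. After: A=2 B=0 C=0 D=0 ZF=1 PC=4
Step 17: PC=4 exec 'SUB A, 1'. After: A=1 B=0 C=0 D=0 ZF=0 PC=5
Step 18: PC=5 exec 'JNZ 2'. After: A=1 B=0 C=0 D=0 ZF=0 PC=2
Step 19: PC=2 exec 'MOV B, D'. After: A=1 B=0 C=0 D=0 ZF=0 PC=3
Step 20: PC=3 exec 'MUL B, B'. After: A=1 B=0 C=0 D=0 ZF=1 PC=4
Step 21: PC=4 exec 'SUB A, 1'. After: A=0 B=0 C=0 D=0 ZF=1 PC=5
Step 22: PC=5 exec 'JNZ 2'. After: A=0 B=0 C=0 D=0 ZF=1 PC=6
Step 23: PC=6 exec 'MOV C, 4'. After: A=0 B=0 C=4 D=0 ZF=1 PC=7
Step 24: PC=7 exec 'ADD D, 3'. After: A=0 B=0 C=4 D=3 ZF=0 PC=8
Step 25: PC=8 exec 'ADD D, 2'. After: A=0 B=0 C=4 D=5 ZF=0 PC=9
Step 26: PC=9 exec 'HALT'. After: A=0 B=0 C=4 D=5 ZF=0 PC=9 HALTED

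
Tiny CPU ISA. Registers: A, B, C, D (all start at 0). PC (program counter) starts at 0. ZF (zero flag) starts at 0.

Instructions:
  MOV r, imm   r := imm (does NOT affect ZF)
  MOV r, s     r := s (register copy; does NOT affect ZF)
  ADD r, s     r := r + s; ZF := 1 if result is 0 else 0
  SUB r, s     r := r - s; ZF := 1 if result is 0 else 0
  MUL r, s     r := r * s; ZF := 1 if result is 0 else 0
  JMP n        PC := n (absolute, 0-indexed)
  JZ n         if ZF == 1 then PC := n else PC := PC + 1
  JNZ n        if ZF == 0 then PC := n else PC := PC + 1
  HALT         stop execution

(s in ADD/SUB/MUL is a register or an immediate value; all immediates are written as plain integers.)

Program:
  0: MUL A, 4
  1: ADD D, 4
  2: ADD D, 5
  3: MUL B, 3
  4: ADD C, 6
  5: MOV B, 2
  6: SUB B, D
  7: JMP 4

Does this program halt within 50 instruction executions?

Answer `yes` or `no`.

Answer: no

Derivation:
Step 1: PC=0 exec 'MUL A, 4'. After: A=0 B=0 C=0 D=0 ZF=1 PC=1
Step 2: PC=1 exec 'ADD D, 4'. After: A=0 B=0 C=0 D=4 ZF=0 PC=2
Step 3: PC=2 exec 'ADD D, 5'. After: A=0 B=0 C=0 D=9 ZF=0 PC=3
Step 4: PC=3 exec 'MUL B, 3'. After: A=0 B=0 C=0 D=9 ZF=1 PC=4
Step 5: PC=4 exec 'ADD C, 6'. After: A=0 B=0 C=6 D=9 ZF=0 PC=5
Step 6: PC=5 exec 'MOV B, 2'. After: A=0 B=2 C=6 D=9 ZF=0 PC=6
Step 7: PC=6 exec 'SUB B, D'. After: A=0 B=-7 C=6 D=9 ZF=0 PC=7
Step 8: PC=7 exec 'JMP 4'. After: A=0 B=-7 C=6 D=9 ZF=0 PC=4
Step 9: PC=4 exec 'ADD C, 6'. After: A=0 B=-7 C=12 D=9 ZF=0 PC=5
Step 10: PC=5 exec 'MOV B, 2'. After: A=0 B=2 C=12 D=9 ZF=0 PC=6
Step 11: PC=6 exec 'SUB B, D'. After: A=0 B=-7 C=12 D=9 ZF=0 PC=7
Step 12: PC=7 exec 'JMP 4'. After: A=0 B=-7 C=12 D=9 ZF=0 PC=4
Step 13: PC=4 exec 'ADD C, 6'. After: A=0 B=-7 C=18 D=9 ZF=0 PC=5
Step 14: PC=5 exec 'MOV B, 2'. After: A=0 B=2 C=18 D=9 ZF=0 PC=6
Step 15: PC=6 exec 'SUB B, D'. After: A=0 B=-7 C=18 D=9 ZF=0 PC=7
After 50 steps: not halted. PC revisits the same instructions with no path to HALT; will never halt.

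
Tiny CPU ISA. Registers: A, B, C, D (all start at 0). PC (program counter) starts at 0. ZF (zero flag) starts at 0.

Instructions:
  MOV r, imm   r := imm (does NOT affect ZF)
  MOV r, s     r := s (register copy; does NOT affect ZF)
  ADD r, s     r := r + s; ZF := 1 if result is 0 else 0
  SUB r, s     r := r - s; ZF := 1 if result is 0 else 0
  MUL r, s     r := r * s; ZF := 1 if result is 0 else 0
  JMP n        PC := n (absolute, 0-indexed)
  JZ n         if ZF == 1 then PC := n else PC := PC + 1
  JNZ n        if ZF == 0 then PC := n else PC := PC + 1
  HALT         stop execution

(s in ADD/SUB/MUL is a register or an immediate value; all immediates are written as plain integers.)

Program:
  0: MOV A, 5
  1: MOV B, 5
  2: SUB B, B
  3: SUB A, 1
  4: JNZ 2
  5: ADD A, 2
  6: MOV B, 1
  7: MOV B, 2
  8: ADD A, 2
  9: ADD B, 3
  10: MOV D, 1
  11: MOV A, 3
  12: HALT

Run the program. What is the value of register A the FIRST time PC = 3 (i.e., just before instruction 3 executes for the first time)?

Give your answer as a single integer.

Step 1: PC=0 exec 'MOV A, 5'. After: A=5 B=0 C=0 D=0 ZF=0 PC=1
Step 2: PC=1 exec 'MOV B, 5'. After: A=5 B=5 C=0 D=0 ZF=0 PC=2
Step 3: PC=2 exec 'SUB B, B'. After: A=5 B=0 C=0 D=0 ZF=1 PC=3
First time PC=3: A=5

5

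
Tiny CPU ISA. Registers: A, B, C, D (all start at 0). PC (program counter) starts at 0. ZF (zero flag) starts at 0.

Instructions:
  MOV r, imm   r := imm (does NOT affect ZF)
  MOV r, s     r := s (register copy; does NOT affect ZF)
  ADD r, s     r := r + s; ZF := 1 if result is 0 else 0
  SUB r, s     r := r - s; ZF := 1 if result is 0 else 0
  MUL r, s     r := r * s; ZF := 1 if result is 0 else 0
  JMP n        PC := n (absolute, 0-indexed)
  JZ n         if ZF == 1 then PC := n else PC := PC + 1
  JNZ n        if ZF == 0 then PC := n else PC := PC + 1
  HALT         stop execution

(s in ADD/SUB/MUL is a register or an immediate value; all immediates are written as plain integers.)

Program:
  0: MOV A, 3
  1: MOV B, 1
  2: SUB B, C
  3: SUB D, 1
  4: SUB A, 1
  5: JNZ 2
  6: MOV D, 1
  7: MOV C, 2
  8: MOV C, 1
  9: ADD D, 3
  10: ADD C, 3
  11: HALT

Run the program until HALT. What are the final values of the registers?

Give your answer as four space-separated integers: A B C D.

Answer: 0 1 4 4

Derivation:
Step 1: PC=0 exec 'MOV A, 3'. After: A=3 B=0 C=0 D=0 ZF=0 PC=1
Step 2: PC=1 exec 'MOV B, 1'. After: A=3 B=1 C=0 D=0 ZF=0 PC=2
Step 3: PC=2 exec 'SUB B, C'. After: A=3 B=1 C=0 D=0 ZF=0 PC=3
Step 4: PC=3 exec 'SUB D, 1'. After: A=3 B=1 C=0 D=-1 ZF=0 PC=4
Step 5: PC=4 exec 'SUB A, 1'. After: A=2 B=1 C=0 D=-1 ZF=0 PC=5
Step 6: PC=5 exec 'JNZ 2'. After: A=2 B=1 C=0 D=-1 ZF=0 PC=2
Step 7: PC=2 exec 'SUB B, C'. After: A=2 B=1 C=0 D=-1 ZF=0 PC=3
Step 8: PC=3 exec 'SUB D, 1'. After: A=2 B=1 C=0 D=-2 ZF=0 PC=4
Step 9: PC=4 exec 'SUB A, 1'. After: A=1 B=1 C=0 D=-2 ZF=0 PC=5
Step 10: PC=5 exec 'JNZ 2'. After: A=1 B=1 C=0 D=-2 ZF=0 PC=2
Step 11: PC=2 exec 'SUB B, C'. After: A=1 B=1 C=0 D=-2 ZF=0 PC=3
Step 12: PC=3 exec 'SUB D, 1'. After: A=1 B=1 C=0 D=-3 ZF=0 PC=4
Step 13: PC=4 exec 'SUB A, 1'. After: A=0 B=1 C=0 D=-3 ZF=1 PC=5
Step 14: PC=5 exec 'JNZ 2'. After: A=0 B=1 C=0 D=-3 ZF=1 PC=6
Step 15: PC=6 exec 'MOV D, 1'. After: A=0 B=1 C=0 D=1 ZF=1 PC=7
Step 16: PC=7 exec 'MOV C, 2'. After: A=0 B=1 C=2 D=1 ZF=1 PC=8
Step 17: PC=8 exec 'MOV C, 1'. After: A=0 B=1 C=1 D=1 ZF=1 PC=9
Step 18: PC=9 exec 'ADD D, 3'. After: A=0 B=1 C=1 D=4 ZF=0 PC=10
Step 19: PC=10 exec 'ADD C, 3'. After: A=0 B=1 C=4 D=4 ZF=0 PC=11
Step 20: PC=11 exec 'HALT'. After: A=0 B=1 C=4 D=4 ZF=0 PC=11 HALTED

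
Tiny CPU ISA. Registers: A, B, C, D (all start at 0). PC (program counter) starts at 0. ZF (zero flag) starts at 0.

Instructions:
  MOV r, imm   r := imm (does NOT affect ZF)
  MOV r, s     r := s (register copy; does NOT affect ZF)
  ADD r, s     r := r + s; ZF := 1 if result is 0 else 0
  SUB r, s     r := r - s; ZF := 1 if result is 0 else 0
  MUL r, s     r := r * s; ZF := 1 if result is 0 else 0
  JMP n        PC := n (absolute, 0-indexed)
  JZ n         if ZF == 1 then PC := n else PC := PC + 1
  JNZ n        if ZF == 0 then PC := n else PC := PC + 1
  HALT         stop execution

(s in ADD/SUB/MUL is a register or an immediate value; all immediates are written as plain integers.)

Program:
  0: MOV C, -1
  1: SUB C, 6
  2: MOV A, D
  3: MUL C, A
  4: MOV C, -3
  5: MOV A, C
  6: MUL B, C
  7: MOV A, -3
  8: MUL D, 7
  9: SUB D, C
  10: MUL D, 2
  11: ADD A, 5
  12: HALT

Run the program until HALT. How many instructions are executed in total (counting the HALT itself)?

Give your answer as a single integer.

Answer: 13

Derivation:
Step 1: PC=0 exec 'MOV C, -1'. After: A=0 B=0 C=-1 D=0 ZF=0 PC=1
Step 2: PC=1 exec 'SUB C, 6'. After: A=0 B=0 C=-7 D=0 ZF=0 PC=2
Step 3: PC=2 exec 'MOV A, D'. After: A=0 B=0 C=-7 D=0 ZF=0 PC=3
Step 4: PC=3 exec 'MUL C, A'. After: A=0 B=0 C=0 D=0 ZF=1 PC=4
Step 5: PC=4 exec 'MOV C, -3'. After: A=0 B=0 C=-3 D=0 ZF=1 PC=5
Step 6: PC=5 exec 'MOV A, C'. After: A=-3 B=0 C=-3 D=0 ZF=1 PC=6
Step 7: PC=6 exec 'MUL B, C'. After: A=-3 B=0 C=-3 D=0 ZF=1 PC=7
Step 8: PC=7 exec 'MOV A, -3'. After: A=-3 B=0 C=-3 D=0 ZF=1 PC=8
Step 9: PC=8 exec 'MUL D, 7'. After: A=-3 B=0 C=-3 D=0 ZF=1 PC=9
Step 10: PC=9 exec 'SUB D, C'. After: A=-3 B=0 C=-3 D=3 ZF=0 PC=10
Step 11: PC=10 exec 'MUL D, 2'. After: A=-3 B=0 C=-3 D=6 ZF=0 PC=11
Step 12: PC=11 exec 'ADD A, 5'. After: A=2 B=0 C=-3 D=6 ZF=0 PC=12
Step 13: PC=12 exec 'HALT'. After: A=2 B=0 C=-3 D=6 ZF=0 PC=12 HALTED
Total instructions executed: 13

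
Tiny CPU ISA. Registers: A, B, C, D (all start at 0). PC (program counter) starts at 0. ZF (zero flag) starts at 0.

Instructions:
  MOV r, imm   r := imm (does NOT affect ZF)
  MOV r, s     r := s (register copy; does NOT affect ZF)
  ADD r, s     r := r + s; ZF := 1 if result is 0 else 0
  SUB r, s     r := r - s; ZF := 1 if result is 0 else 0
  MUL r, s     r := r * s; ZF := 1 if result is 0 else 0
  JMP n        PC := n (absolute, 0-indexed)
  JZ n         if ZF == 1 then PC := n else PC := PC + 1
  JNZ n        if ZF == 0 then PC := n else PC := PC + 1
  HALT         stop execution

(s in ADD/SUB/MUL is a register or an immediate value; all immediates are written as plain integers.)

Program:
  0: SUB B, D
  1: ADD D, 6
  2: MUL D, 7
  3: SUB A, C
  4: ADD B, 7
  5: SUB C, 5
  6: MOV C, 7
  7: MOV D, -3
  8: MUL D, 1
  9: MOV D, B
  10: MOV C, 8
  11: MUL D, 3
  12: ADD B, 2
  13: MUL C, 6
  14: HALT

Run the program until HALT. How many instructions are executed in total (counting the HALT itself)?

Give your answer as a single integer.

Step 1: PC=0 exec 'SUB B, D'. After: A=0 B=0 C=0 D=0 ZF=1 PC=1
Step 2: PC=1 exec 'ADD D, 6'. After: A=0 B=0 C=0 D=6 ZF=0 PC=2
Step 3: PC=2 exec 'MUL D, 7'. After: A=0 B=0 C=0 D=42 ZF=0 PC=3
Step 4: PC=3 exec 'SUB A, C'. After: A=0 B=0 C=0 D=42 ZF=1 PC=4
Step 5: PC=4 exec 'ADD B, 7'. After: A=0 B=7 C=0 D=42 ZF=0 PC=5
Step 6: PC=5 exec 'SUB C, 5'. After: A=0 B=7 C=-5 D=42 ZF=0 PC=6
Step 7: PC=6 exec 'MOV C, 7'. After: A=0 B=7 C=7 D=42 ZF=0 PC=7
Step 8: PC=7 exec 'MOV D, -3'. After: A=0 B=7 C=7 D=-3 ZF=0 PC=8
Step 9: PC=8 exec 'MUL D, 1'. After: A=0 B=7 C=7 D=-3 ZF=0 PC=9
Step 10: PC=9 exec 'MOV D, B'. After: A=0 B=7 C=7 D=7 ZF=0 PC=10
Step 11: PC=10 exec 'MOV C, 8'. After: A=0 B=7 C=8 D=7 ZF=0 PC=11
Step 12: PC=11 exec 'MUL D, 3'. After: A=0 B=7 C=8 D=21 ZF=0 PC=12
Step 13: PC=12 exec 'ADD B, 2'. After: A=0 B=9 C=8 D=21 ZF=0 PC=13
Step 14: PC=13 exec 'MUL C, 6'. After: A=0 B=9 C=48 D=21 ZF=0 PC=14
Step 15: PC=14 exec 'HALT'. After: A=0 B=9 C=48 D=21 ZF=0 PC=14 HALTED
Total instructions executed: 15

Answer: 15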